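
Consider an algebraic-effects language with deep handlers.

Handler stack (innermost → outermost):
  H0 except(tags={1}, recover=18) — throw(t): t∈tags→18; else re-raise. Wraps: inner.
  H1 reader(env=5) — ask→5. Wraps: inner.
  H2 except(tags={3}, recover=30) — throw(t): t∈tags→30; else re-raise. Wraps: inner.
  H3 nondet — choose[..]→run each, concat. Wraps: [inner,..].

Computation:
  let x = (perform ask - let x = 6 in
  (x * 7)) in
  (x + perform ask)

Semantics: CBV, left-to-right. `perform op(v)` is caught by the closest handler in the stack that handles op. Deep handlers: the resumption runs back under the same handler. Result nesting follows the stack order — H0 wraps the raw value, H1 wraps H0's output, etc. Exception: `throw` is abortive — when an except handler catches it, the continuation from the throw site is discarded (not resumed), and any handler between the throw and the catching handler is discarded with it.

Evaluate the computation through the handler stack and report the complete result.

Step-by-step:
ask @ H1 ⇒ 5
ask @ H1 ⇒ 5
H0 returns -32
H1 returns -32
H2 returns -32
H3 returns [-32]
= [-32]

Answer: [-32]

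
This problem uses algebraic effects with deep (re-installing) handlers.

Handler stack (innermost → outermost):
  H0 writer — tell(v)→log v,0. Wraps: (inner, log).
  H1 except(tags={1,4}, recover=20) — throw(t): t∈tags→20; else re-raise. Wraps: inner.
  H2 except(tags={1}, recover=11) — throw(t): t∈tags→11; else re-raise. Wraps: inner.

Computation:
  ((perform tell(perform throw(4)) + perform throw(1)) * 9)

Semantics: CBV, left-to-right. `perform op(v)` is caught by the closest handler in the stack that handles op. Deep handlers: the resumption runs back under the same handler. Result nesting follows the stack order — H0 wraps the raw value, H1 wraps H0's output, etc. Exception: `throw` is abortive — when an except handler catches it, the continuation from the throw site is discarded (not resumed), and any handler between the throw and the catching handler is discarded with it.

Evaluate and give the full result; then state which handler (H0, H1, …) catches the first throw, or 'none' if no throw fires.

Evaluation trace:
throw(4) @ H1 caught ⇒ 20
H2 returns 20
= 20

Answer: 20 ; first throw caught by: H1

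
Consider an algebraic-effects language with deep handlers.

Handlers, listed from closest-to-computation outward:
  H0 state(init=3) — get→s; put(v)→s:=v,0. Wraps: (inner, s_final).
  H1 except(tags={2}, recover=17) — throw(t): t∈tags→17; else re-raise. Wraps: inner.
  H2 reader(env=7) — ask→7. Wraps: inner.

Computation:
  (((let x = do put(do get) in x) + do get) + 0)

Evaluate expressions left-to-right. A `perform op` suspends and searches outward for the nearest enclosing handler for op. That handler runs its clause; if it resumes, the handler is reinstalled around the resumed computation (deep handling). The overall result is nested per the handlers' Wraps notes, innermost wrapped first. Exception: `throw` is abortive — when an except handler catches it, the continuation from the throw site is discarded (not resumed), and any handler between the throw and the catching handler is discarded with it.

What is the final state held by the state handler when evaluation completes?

Answer: 3

Working:
get @ H0 ⇒ 3
put(3) @ H0 ⇒ s:=3
get @ H0 ⇒ 3
H0 returns (3, 3)
H1 returns (3, 3)
H2 returns (3, 3)
= (3, 3)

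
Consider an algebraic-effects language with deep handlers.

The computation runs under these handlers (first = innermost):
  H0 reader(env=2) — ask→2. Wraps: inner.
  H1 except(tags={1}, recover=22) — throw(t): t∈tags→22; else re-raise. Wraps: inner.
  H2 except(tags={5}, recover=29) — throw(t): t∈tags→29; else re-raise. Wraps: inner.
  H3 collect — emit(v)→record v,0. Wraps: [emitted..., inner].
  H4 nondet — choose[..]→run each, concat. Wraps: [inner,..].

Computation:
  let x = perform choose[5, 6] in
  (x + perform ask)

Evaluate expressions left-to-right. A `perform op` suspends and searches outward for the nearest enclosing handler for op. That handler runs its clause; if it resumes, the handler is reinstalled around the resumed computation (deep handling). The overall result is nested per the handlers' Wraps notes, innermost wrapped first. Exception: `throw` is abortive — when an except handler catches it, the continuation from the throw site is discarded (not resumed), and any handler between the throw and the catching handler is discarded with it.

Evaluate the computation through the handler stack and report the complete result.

Working:
choose[5, 6] @ H4
  branch[0] choose=5:
    ask @ H0 ⇒ 2
    H0 returns 7
    H1 returns 7
    H2 returns 7
    H3 returns [7]
    H4 returns [[7]]
  branch[1] choose=6:
    ask @ H0 ⇒ 2
    H0 returns 8
    H1 returns 8
    H2 returns 8
    H3 returns [8]
    H4 returns [[8]]
= [[7], [8]]

Answer: [[7], [8]]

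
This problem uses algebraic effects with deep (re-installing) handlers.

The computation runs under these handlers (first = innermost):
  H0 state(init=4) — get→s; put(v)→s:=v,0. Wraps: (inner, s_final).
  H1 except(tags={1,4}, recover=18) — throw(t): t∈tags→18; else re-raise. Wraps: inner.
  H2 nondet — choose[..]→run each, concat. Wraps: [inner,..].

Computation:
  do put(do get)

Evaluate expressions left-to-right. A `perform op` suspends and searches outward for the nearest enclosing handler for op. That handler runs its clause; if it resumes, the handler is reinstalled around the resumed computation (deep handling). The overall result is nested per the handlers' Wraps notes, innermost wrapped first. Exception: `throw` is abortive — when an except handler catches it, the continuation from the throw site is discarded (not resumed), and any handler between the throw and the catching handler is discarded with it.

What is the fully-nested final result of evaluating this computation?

Working:
get @ H0 ⇒ 4
put(4) @ H0 ⇒ s:=4
H0 returns (0, 4)
H1 returns (0, 4)
H2 returns [(0, 4)]
= [(0, 4)]

Answer: [(0, 4)]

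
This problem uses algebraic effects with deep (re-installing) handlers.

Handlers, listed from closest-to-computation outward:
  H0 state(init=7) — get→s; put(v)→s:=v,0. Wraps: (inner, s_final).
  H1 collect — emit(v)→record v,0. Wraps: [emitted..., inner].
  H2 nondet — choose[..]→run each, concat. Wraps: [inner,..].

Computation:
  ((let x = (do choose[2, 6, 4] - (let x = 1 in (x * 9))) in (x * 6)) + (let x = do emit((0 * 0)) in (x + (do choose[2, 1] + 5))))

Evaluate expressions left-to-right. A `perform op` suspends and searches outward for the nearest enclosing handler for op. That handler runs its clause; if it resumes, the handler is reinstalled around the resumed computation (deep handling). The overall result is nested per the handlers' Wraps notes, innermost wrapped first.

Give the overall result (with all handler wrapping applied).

Working:
choose[2, 6, 4] @ H2
  branch[0] choose=2:
    emit(0) @ H1 ⇒ out+=0
    choose[2, 1] @ H2
      branch[0] choose=2:
        H0 returns (-35, 7)
        H1 returns [0, (-35, 7)]
        H2 returns [[0, (-35, 7)]]
      branch[1] choose=1:
        H0 returns (-36, 7)
        H1 returns [0, (-36, 7)]
        H2 returns [[0, (-36, 7)]]
  branch[1] choose=6:
    emit(0) @ H1 ⇒ out+=0
    choose[2, 1] @ H2
      branch[0] choose=2:
        H0 returns (-11, 7)
        H1 returns [0, (-11, 7)]
        H2 returns [[0, (-11, 7)]]
      branch[1] choose=1:
        H0 returns (-12, 7)
        H1 returns [0, (-12, 7)]
        H2 returns [[0, (-12, 7)]]
  branch[2] choose=4:
    emit(0) @ H1 ⇒ out+=0
    choose[2, 1] @ H2
      branch[0] choose=2:
        H0 returns (-23, 7)
        H1 returns [0, (-23, 7)]
        H2 returns [[0, (-23, 7)]]
      branch[1] choose=1:
        H0 returns (-24, 7)
        H1 returns [0, (-24, 7)]
        H2 returns [[0, (-24, 7)]]
= [[0, (-35, 7)], [0, (-36, 7)], [0, (-11, 7)], [0, (-12, 7)], [0, (-23, 7)], [0, (-24, 7)]]

Answer: [[0, (-35, 7)], [0, (-36, 7)], [0, (-11, 7)], [0, (-12, 7)], [0, (-23, 7)], [0, (-24, 7)]]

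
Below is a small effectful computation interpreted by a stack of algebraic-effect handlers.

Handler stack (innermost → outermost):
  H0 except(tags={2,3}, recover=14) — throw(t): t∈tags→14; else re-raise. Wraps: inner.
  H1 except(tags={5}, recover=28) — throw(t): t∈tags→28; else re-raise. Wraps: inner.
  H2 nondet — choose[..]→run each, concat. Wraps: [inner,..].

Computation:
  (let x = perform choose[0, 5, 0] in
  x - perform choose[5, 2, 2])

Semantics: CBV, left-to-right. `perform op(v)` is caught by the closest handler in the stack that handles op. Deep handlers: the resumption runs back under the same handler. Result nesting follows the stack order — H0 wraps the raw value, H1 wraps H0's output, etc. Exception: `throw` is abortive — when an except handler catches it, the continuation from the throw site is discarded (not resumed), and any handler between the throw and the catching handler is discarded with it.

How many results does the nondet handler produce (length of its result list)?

Answer: 9

Evaluation trace:
choose[0, 5, 0] @ H2
  branch[0] choose=0:
    choose[5, 2, 2] @ H2
      branch[0] choose=5:
        H0 returns -5
        H1 returns -5
        H2 returns [-5]
      branch[1] choose=2:
        H0 returns -2
        H1 returns -2
        H2 returns [-2]
      branch[2] choose=2:
        H0 returns -2
        H1 returns -2
        H2 returns [-2]
  branch[1] choose=5:
    choose[5, 2, 2] @ H2
      branch[0] choose=5:
        H0 returns 0
        H1 returns 0
        H2 returns [0]
      branch[1] choose=2:
        H0 returns 3
        H1 returns 3
        H2 returns [3]
      branch[2] choose=2:
        H0 returns 3
        H1 returns 3
        H2 returns [3]
  branch[2] choose=0:
    choose[5, 2, 2] @ H2
      branch[0] choose=5:
        H0 returns -5
        H1 returns -5
        H2 returns [-5]
      branch[1] choose=2:
        H0 returns -2
        H1 returns -2
        H2 returns [-2]
      branch[2] choose=2:
        H0 returns -2
        H1 returns -2
        H2 returns [-2]
= [-5, -2, -2, 0, 3, 3, -5, -2, -2]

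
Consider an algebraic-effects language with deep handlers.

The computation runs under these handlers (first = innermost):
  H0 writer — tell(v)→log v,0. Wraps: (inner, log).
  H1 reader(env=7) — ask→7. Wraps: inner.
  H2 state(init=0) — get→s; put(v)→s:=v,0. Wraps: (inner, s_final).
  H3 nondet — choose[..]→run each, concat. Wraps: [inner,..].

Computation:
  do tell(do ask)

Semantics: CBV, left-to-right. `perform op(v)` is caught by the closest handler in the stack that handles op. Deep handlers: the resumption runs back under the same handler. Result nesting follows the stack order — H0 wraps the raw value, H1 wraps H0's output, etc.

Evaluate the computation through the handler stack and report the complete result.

Answer: [((0, (7)), 0)]

Evaluation trace:
ask @ H1 ⇒ 7
tell(7) @ H0 ⇒ log+=7
H0 returns (0, (7))
H1 returns (0, (7))
H2 returns ((0, (7)), 0)
H3 returns [((0, (7)), 0)]
= [((0, (7)), 0)]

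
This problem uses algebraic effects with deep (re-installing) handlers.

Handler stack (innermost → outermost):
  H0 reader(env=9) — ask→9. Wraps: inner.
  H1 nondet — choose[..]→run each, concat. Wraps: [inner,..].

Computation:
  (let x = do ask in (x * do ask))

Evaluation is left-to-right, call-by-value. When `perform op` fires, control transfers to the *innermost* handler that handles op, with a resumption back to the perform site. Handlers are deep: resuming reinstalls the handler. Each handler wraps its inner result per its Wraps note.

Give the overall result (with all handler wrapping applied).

Evaluation trace:
ask @ H0 ⇒ 9
ask @ H0 ⇒ 9
H0 returns 81
H1 returns [81]
= [81]

Answer: [81]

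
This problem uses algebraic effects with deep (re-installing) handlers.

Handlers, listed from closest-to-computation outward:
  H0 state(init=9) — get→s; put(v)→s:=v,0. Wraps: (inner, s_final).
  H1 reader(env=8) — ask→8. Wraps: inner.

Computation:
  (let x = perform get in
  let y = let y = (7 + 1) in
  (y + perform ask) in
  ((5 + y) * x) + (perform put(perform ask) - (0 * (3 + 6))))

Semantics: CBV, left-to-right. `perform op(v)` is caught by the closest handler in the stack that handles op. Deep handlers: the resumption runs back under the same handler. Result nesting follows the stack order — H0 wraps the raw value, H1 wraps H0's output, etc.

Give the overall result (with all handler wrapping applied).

Working:
get @ H0 ⇒ 9
ask @ H1 ⇒ 8
ask @ H1 ⇒ 8
put(8) @ H0 ⇒ s:=8
H0 returns (189, 8)
H1 returns (189, 8)
= (189, 8)

Answer: (189, 8)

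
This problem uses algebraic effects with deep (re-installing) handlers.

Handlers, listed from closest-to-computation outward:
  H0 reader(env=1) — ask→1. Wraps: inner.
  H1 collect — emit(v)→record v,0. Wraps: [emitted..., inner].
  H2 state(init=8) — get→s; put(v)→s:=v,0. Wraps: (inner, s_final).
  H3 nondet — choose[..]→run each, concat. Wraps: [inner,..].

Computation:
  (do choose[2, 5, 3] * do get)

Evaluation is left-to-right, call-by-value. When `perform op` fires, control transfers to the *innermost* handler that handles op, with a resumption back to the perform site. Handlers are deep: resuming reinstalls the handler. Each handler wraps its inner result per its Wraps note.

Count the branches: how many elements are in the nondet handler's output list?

Working:
choose[2, 5, 3] @ H3
  branch[0] choose=2:
    get @ H2 ⇒ 8
    H0 returns 16
    H1 returns [16]
    H2 returns ([16], 8)
    H3 returns [([16], 8)]
  branch[1] choose=5:
    get @ H2 ⇒ 8
    H0 returns 40
    H1 returns [40]
    H2 returns ([40], 8)
    H3 returns [([40], 8)]
  branch[2] choose=3:
    get @ H2 ⇒ 8
    H0 returns 24
    H1 returns [24]
    H2 returns ([24], 8)
    H3 returns [([24], 8)]
= [([16], 8), ([40], 8), ([24], 8)]

Answer: 3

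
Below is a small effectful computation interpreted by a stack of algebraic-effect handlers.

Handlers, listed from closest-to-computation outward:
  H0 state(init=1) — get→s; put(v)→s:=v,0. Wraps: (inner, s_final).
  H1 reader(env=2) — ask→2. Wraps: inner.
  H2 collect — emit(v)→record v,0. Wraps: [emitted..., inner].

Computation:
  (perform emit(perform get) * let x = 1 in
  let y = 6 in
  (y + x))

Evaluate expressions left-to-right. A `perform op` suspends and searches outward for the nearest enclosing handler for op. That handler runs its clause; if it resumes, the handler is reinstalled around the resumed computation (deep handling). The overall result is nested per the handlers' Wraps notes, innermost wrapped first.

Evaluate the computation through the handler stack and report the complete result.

Evaluation trace:
get @ H0 ⇒ 1
emit(1) @ H2 ⇒ out+=1
H0 returns (0, 1)
H1 returns (0, 1)
H2 returns [1, (0, 1)]
= [1, (0, 1)]

Answer: [1, (0, 1)]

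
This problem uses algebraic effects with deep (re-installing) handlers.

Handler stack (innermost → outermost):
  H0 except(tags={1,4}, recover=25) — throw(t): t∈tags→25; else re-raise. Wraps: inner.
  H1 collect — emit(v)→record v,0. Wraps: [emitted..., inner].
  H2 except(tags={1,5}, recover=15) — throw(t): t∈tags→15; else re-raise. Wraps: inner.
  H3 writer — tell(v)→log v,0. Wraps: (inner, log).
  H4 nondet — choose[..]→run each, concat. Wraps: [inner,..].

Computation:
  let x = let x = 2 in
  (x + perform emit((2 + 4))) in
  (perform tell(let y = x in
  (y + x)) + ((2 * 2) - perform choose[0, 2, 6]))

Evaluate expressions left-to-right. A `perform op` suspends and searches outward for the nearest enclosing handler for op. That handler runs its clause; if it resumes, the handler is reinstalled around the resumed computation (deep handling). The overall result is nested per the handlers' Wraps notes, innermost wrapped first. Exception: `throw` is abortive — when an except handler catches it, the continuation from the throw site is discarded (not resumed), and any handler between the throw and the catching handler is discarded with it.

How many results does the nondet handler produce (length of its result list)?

Answer: 3

Step-by-step:
emit(6) @ H1 ⇒ out+=6
tell(4) @ H3 ⇒ log+=4
choose[0, 2, 6] @ H4
  branch[0] choose=0:
    H0 returns 4
    H1 returns [6, 4]
    H2 returns [6, 4]
    H3 returns ([6, 4], (4))
    H4 returns [([6, 4], (4))]
  branch[1] choose=2:
    H0 returns 2
    H1 returns [6, 2]
    H2 returns [6, 2]
    H3 returns ([6, 2], (4))
    H4 returns [([6, 2], (4))]
  branch[2] choose=6:
    H0 returns -2
    H1 returns [6, -2]
    H2 returns [6, -2]
    H3 returns ([6, -2], (4))
    H4 returns [([6, -2], (4))]
= [([6, 4], (4)), ([6, 2], (4)), ([6, -2], (4))]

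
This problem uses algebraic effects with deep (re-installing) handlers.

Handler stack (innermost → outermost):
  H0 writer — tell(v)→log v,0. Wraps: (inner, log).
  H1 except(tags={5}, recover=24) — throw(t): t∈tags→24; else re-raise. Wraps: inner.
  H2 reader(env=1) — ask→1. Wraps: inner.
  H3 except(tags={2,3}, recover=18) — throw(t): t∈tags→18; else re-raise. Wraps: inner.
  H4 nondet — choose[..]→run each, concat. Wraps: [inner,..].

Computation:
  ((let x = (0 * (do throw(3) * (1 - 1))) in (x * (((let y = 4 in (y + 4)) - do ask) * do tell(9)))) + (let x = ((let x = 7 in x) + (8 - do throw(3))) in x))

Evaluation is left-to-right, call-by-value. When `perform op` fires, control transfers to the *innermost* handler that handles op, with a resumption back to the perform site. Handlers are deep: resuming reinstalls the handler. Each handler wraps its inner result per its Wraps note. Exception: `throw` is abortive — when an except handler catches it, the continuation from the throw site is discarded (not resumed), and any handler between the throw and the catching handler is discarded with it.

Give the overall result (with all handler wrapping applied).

Answer: [18]

Working:
throw(3) @ H1 re-raised
throw(3) @ H3 caught ⇒ 18
H4 returns [18]
= [18]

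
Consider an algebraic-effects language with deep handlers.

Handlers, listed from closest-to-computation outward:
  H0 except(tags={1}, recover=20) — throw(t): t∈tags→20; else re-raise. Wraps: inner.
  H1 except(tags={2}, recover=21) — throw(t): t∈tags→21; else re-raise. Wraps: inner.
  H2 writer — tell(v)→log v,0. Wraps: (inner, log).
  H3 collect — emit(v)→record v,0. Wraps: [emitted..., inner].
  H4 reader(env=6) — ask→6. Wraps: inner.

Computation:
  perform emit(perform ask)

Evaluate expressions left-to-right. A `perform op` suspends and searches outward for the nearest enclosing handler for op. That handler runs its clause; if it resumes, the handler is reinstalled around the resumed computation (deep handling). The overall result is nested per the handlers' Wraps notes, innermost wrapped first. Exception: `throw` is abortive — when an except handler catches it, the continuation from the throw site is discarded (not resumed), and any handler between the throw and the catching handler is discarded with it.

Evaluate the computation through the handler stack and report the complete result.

Step-by-step:
ask @ H4 ⇒ 6
emit(6) @ H3 ⇒ out+=6
H0 returns 0
H1 returns 0
H2 returns (0, ())
H3 returns [6, (0, ())]
H4 returns [6, (0, ())]
= [6, (0, ())]

Answer: [6, (0, ())]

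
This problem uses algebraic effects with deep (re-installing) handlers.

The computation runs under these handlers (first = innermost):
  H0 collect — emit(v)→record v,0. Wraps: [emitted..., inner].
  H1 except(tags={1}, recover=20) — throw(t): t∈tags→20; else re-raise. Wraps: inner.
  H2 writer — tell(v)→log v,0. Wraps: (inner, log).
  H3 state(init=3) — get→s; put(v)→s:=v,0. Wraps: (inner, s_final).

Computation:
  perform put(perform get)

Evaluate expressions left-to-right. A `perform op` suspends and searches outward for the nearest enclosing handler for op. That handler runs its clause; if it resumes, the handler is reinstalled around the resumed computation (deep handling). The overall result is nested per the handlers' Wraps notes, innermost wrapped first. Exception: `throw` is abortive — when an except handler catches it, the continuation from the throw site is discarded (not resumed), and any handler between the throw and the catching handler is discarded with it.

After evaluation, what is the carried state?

Step-by-step:
get @ H3 ⇒ 3
put(3) @ H3 ⇒ s:=3
H0 returns [0]
H1 returns [0]
H2 returns ([0], ())
H3 returns (([0], ()), 3)
= (([0], ()), 3)

Answer: 3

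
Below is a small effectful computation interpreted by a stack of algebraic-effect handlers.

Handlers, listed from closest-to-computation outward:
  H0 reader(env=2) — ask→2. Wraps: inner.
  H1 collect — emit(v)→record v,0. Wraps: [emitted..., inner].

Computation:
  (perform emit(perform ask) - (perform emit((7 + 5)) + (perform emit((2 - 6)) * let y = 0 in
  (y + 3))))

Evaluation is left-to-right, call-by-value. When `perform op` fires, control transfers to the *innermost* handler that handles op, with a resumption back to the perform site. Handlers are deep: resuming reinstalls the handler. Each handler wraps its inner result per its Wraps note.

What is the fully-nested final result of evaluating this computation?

Answer: [2, 12, -4, 0]

Working:
ask @ H0 ⇒ 2
emit(2) @ H1 ⇒ out+=2
emit(12) @ H1 ⇒ out+=12
emit(-4) @ H1 ⇒ out+=-4
H0 returns 0
H1 returns [2, 12, -4, 0]
= [2, 12, -4, 0]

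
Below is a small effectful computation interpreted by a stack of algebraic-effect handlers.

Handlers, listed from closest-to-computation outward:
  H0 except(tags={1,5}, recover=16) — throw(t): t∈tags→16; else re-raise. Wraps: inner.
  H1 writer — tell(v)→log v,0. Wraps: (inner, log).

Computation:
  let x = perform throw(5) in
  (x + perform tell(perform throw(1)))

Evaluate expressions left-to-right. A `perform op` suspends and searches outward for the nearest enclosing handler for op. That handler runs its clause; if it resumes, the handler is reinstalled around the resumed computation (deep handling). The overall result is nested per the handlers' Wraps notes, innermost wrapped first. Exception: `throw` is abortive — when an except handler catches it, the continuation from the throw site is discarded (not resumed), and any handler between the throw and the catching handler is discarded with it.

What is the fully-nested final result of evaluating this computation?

Answer: (16, ())

Working:
throw(5) @ H0 caught ⇒ 16
H1 returns (16, ())
= (16, ())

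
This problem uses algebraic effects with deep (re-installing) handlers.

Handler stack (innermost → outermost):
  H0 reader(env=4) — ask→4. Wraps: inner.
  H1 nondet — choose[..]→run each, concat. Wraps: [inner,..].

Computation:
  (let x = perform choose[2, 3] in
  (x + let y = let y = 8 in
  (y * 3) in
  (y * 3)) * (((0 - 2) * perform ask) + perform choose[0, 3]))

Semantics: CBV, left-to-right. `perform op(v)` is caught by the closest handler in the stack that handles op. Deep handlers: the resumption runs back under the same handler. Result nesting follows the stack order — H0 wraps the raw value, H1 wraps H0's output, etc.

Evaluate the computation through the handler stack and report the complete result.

Step-by-step:
choose[2, 3] @ H1
  branch[0] choose=2:
    ask @ H0 ⇒ 4
    choose[0, 3] @ H1
      branch[0] choose=0:
        H0 returns -592
        H1 returns [-592]
      branch[1] choose=3:
        H0 returns -370
        H1 returns [-370]
  branch[1] choose=3:
    ask @ H0 ⇒ 4
    choose[0, 3] @ H1
      branch[0] choose=0:
        H0 returns -600
        H1 returns [-600]
      branch[1] choose=3:
        H0 returns -375
        H1 returns [-375]
= [-592, -370, -600, -375]

Answer: [-592, -370, -600, -375]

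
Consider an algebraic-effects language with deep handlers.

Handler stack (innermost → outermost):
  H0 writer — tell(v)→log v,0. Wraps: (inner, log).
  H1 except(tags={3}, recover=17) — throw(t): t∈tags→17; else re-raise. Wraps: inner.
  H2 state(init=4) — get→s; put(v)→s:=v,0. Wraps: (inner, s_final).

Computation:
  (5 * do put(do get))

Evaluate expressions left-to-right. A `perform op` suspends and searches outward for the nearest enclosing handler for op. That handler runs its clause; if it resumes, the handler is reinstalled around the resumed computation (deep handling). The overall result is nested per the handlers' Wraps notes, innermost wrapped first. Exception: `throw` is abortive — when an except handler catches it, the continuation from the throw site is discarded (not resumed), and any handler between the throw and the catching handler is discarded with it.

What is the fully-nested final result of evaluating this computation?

Answer: ((0, ()), 4)

Step-by-step:
get @ H2 ⇒ 4
put(4) @ H2 ⇒ s:=4
H0 returns (0, ())
H1 returns (0, ())
H2 returns ((0, ()), 4)
= ((0, ()), 4)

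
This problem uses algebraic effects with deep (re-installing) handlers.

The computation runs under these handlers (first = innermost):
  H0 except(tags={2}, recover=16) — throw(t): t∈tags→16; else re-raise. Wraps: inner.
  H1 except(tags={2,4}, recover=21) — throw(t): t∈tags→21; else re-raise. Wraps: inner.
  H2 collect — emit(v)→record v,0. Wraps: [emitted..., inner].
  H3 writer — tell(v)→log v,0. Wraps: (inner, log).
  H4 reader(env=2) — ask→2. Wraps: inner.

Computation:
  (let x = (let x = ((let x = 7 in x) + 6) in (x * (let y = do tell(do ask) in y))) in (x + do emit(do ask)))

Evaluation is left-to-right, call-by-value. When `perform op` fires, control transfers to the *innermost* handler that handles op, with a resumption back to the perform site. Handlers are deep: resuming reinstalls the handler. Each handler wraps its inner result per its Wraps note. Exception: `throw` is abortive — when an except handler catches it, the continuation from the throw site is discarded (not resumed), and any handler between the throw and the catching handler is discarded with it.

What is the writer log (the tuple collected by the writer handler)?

Step-by-step:
ask @ H4 ⇒ 2
tell(2) @ H3 ⇒ log+=2
ask @ H4 ⇒ 2
emit(2) @ H2 ⇒ out+=2
H0 returns 0
H1 returns 0
H2 returns [2, 0]
H3 returns ([2, 0], (2))
H4 returns ([2, 0], (2))
= ([2, 0], (2))

Answer: (2)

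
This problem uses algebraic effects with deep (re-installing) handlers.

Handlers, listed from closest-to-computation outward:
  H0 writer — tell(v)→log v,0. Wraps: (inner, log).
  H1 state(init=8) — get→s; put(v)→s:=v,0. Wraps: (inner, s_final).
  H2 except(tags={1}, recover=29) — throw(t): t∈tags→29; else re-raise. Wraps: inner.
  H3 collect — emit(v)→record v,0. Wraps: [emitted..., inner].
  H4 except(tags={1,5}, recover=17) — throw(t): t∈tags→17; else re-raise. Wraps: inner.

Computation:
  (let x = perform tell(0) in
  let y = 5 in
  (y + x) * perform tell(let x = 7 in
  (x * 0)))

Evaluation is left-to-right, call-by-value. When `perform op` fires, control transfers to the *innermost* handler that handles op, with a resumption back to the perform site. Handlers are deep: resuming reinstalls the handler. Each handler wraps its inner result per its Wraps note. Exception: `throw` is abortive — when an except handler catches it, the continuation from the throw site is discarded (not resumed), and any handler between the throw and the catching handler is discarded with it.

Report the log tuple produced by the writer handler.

Answer: (0, 0)

Step-by-step:
tell(0) @ H0 ⇒ log+=0
tell(0) @ H0 ⇒ log+=0
H0 returns (0, (0, 0))
H1 returns ((0, (0, 0)), 8)
H2 returns ((0, (0, 0)), 8)
H3 returns [((0, (0, 0)), 8)]
H4 returns [((0, (0, 0)), 8)]
= [((0, (0, 0)), 8)]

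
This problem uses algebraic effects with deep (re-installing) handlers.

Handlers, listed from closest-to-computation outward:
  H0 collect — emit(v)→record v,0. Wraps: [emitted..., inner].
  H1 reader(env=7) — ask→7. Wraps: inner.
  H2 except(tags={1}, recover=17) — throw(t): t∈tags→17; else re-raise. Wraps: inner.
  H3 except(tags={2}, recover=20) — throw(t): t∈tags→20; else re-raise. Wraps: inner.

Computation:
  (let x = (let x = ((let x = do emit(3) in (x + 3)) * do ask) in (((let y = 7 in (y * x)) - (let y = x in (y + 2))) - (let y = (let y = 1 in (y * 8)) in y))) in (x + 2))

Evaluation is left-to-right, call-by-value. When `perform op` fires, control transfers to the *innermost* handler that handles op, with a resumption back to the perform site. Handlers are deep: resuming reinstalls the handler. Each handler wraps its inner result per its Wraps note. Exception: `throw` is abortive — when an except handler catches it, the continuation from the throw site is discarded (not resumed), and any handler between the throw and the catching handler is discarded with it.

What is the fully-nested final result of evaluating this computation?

Answer: [3, 118]

Step-by-step:
emit(3) @ H0 ⇒ out+=3
ask @ H1 ⇒ 7
H0 returns [3, 118]
H1 returns [3, 118]
H2 returns [3, 118]
H3 returns [3, 118]
= [3, 118]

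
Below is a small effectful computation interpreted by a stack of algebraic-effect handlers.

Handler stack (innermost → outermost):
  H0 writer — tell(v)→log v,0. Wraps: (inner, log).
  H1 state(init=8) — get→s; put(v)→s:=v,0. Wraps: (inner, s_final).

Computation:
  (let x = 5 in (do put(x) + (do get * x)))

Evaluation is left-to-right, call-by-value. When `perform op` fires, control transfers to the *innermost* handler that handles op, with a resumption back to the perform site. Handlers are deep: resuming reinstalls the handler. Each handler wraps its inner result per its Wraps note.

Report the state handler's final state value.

Working:
put(5) @ H1 ⇒ s:=5
get @ H1 ⇒ 5
H0 returns (25, ())
H1 returns ((25, ()), 5)
= ((25, ()), 5)

Answer: 5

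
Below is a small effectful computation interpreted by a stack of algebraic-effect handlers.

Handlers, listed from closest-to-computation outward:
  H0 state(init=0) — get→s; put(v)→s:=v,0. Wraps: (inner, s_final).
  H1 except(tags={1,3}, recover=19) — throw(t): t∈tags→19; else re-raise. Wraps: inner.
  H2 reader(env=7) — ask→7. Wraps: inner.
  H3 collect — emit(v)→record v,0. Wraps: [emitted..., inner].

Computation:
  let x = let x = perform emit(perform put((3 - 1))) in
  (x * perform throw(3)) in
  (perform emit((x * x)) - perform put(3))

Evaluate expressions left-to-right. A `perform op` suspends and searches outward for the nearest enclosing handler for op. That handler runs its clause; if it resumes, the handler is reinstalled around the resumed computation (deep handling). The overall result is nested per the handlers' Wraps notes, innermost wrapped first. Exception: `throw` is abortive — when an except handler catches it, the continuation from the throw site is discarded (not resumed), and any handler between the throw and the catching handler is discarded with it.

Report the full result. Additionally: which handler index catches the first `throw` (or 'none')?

Answer: [0, 19] ; first throw caught by: H1

Step-by-step:
put(2) @ H0 ⇒ s:=2
emit(0) @ H3 ⇒ out+=0
throw(3) @ H1 caught ⇒ 19
H2 returns 19
H3 returns [0, 19]
= [0, 19]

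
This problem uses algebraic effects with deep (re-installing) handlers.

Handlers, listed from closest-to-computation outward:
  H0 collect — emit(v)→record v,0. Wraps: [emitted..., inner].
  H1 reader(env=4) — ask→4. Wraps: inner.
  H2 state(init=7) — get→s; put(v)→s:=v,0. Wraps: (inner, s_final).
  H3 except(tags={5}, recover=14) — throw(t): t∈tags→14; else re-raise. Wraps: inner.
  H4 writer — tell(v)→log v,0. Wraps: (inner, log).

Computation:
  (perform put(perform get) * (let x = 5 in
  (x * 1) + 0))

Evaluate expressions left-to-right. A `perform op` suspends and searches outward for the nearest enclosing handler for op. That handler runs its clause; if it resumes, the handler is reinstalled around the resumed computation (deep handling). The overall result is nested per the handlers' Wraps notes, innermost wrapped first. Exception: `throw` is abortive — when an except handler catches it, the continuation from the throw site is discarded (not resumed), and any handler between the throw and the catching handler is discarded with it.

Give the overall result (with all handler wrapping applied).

Answer: (([0], 7), ())

Step-by-step:
get @ H2 ⇒ 7
put(7) @ H2 ⇒ s:=7
H0 returns [0]
H1 returns [0]
H2 returns ([0], 7)
H3 returns ([0], 7)
H4 returns (([0], 7), ())
= (([0], 7), ())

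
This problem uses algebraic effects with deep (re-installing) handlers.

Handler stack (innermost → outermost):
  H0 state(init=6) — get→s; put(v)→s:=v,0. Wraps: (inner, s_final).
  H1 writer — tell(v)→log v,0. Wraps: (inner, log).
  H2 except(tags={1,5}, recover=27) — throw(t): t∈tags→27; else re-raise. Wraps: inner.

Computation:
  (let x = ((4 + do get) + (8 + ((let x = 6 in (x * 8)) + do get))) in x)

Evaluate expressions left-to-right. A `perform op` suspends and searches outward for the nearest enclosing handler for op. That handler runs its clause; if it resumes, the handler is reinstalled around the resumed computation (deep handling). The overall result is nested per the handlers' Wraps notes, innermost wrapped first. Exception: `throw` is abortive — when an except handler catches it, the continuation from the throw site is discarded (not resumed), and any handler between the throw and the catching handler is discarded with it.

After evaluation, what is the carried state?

Working:
get @ H0 ⇒ 6
get @ H0 ⇒ 6
H0 returns (72, 6)
H1 returns ((72, 6), ())
H2 returns ((72, 6), ())
= ((72, 6), ())

Answer: 6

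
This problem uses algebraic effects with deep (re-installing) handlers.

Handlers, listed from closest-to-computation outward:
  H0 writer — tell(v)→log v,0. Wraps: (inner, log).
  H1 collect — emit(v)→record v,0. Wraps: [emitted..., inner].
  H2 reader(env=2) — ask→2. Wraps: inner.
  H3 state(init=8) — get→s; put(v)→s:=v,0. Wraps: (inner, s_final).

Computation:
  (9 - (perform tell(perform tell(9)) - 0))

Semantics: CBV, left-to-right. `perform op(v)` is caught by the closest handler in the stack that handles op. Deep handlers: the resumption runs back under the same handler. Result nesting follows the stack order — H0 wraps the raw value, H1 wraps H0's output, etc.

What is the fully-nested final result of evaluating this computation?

Working:
tell(9) @ H0 ⇒ log+=9
tell(0) @ H0 ⇒ log+=0
H0 returns (9, (9, 0))
H1 returns [(9, (9, 0))]
H2 returns [(9, (9, 0))]
H3 returns ([(9, (9, 0))], 8)
= ([(9, (9, 0))], 8)

Answer: ([(9, (9, 0))], 8)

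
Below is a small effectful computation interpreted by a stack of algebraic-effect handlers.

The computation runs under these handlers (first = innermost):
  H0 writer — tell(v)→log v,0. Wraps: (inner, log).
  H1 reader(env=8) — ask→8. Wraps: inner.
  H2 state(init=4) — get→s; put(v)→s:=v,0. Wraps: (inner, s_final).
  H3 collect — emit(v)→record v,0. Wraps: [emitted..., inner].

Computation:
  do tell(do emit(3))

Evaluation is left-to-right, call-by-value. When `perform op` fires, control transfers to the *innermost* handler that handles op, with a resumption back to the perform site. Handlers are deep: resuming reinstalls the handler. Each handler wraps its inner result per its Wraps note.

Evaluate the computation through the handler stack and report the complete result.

Working:
emit(3) @ H3 ⇒ out+=3
tell(0) @ H0 ⇒ log+=0
H0 returns (0, (0))
H1 returns (0, (0))
H2 returns ((0, (0)), 4)
H3 returns [3, ((0, (0)), 4)]
= [3, ((0, (0)), 4)]

Answer: [3, ((0, (0)), 4)]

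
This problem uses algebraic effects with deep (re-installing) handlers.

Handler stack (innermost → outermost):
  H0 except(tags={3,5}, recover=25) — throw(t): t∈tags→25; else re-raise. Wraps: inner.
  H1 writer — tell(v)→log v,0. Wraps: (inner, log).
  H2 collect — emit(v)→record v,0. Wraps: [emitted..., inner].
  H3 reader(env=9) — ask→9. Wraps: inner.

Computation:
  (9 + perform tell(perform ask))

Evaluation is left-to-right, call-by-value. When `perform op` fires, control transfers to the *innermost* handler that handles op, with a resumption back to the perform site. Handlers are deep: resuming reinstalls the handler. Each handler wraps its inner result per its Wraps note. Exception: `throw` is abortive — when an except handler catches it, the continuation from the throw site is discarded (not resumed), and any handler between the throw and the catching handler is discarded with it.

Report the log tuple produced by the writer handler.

Answer: (9)

Evaluation trace:
ask @ H3 ⇒ 9
tell(9) @ H1 ⇒ log+=9
H0 returns 9
H1 returns (9, (9))
H2 returns [(9, (9))]
H3 returns [(9, (9))]
= [(9, (9))]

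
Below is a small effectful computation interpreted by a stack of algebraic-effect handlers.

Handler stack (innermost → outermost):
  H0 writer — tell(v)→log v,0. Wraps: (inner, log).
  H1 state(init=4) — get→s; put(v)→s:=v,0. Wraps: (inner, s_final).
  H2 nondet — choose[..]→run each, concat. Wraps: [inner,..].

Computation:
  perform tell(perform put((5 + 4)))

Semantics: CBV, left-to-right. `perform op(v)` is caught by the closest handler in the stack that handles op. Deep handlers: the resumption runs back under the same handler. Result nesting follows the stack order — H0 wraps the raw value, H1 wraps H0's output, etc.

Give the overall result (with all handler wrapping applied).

Working:
put(9) @ H1 ⇒ s:=9
tell(0) @ H0 ⇒ log+=0
H0 returns (0, (0))
H1 returns ((0, (0)), 9)
H2 returns [((0, (0)), 9)]
= [((0, (0)), 9)]

Answer: [((0, (0)), 9)]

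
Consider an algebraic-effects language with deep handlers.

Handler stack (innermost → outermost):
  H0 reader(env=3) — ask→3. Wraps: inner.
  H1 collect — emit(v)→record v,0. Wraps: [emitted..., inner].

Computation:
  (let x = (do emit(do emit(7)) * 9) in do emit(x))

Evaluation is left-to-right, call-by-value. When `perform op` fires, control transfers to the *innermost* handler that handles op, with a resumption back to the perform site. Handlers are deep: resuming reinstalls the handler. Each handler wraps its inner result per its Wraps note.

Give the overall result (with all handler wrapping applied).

Answer: [7, 0, 0, 0]

Step-by-step:
emit(7) @ H1 ⇒ out+=7
emit(0) @ H1 ⇒ out+=0
emit(0) @ H1 ⇒ out+=0
H0 returns 0
H1 returns [7, 0, 0, 0]
= [7, 0, 0, 0]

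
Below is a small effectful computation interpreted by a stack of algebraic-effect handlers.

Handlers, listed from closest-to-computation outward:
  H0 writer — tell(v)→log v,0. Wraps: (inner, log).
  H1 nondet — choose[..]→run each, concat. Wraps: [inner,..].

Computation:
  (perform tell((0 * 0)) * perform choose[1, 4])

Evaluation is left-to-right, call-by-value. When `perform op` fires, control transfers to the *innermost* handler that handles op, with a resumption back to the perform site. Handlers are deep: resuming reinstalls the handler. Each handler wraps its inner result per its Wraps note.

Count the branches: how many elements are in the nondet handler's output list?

Working:
tell(0) @ H0 ⇒ log+=0
choose[1, 4] @ H1
  branch[0] choose=1:
    H0 returns (0, (0))
    H1 returns [(0, (0))]
  branch[1] choose=4:
    H0 returns (0, (0))
    H1 returns [(0, (0))]
= [(0, (0)), (0, (0))]

Answer: 2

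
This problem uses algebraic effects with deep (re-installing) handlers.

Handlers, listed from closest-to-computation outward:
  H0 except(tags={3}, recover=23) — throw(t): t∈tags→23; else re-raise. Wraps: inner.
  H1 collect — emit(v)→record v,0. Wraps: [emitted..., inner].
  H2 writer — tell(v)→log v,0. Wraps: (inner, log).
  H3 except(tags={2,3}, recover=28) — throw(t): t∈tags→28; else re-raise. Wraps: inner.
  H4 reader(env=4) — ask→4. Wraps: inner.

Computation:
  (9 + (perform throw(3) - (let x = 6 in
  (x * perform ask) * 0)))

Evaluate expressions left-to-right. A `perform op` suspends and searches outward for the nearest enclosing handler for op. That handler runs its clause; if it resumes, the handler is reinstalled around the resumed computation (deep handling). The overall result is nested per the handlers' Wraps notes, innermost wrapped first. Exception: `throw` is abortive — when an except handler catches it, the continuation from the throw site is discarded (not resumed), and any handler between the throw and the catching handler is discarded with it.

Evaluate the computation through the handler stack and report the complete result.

Evaluation trace:
throw(3) @ H0 caught ⇒ 23
H1 returns [23]
H2 returns ([23], ())
H3 returns ([23], ())
H4 returns ([23], ())
= ([23], ())

Answer: ([23], ())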